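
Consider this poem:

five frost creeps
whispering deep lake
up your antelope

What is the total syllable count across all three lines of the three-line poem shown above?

13

Line 1: five (1), frost (1), creeps (1) → 3
Line 2: whispering (3), deep (1), lake (1) → 5
Line 3: up (1), your (1), antelope (3) → 5
Total: 3 + 5 + 5 = 13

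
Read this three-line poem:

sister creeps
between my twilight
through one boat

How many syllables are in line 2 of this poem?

Line 2: "between my twilight": 2+1+2 = 5

5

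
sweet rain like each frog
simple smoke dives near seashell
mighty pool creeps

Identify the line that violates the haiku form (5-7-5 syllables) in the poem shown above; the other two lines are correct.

Line 1: "sweet rain like each frog": 1+1+1+1+1 = 5 ✓
Line 2: "simple smoke dives near seashell": 2+1+1+1+2 = 7 ✓
Line 3: "mighty pool creeps": 2+1+1 = 4 (expected 5)

The third line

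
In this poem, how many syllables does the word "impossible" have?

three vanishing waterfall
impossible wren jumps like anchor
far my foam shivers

4

"impossible" has 4 syllables.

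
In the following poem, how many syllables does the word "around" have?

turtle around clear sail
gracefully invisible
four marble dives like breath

2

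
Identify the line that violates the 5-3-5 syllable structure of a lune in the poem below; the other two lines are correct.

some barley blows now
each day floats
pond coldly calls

Line 3

Line 1: some(1) + barley(2) + blows(1) + now(1) = 5 ✓
Line 2: each(1) + day(1) + floats(1) = 3 ✓
Line 3: pond(1) + coldly(2) + calls(1) = 4 (expected 5)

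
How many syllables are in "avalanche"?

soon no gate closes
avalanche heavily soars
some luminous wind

3

"avalanche" has 3 syllables.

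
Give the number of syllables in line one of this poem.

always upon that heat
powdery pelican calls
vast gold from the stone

Line one: always (2), upon (2), that (1), heat (1) → 6

6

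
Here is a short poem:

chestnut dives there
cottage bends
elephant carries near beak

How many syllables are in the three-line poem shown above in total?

14

Line 1: "chestnut dives there": 2+1+1 = 4
Line 2: "cottage bends": 2+1 = 3
Line 3: "elephant carries near beak": 3+2+1+1 = 7
Total: 4 + 3 + 7 = 14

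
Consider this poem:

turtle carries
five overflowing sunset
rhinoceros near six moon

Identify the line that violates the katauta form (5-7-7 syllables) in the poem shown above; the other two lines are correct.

Line 1: turtle (2), carries (2) → 4 (expected 5)
Line 2: five (1), overflowing (4), sunset (2) → 7 ✓
Line 3: rhinoceros (4), near (1), six (1), moon (1) → 7 ✓

The first line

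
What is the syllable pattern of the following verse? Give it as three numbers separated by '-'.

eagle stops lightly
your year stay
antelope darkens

5-3-5

Line 1: eagle(2) + stops(1) + lightly(2) = 5
Line 2: your(1) + year(1) + stay(1) = 3
Line 3: antelope(3) + darkens(2) = 5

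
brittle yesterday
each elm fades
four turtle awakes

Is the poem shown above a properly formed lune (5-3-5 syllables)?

Yes

Line 1: brittle (2), yesterday (3) → 5 ✓
Line 2: each (1), elm (1), fades (1) → 3 ✓
Line 3: four (1), turtle (2), awakes (2) → 5 ✓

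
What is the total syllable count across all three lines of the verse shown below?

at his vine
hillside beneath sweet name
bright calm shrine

12

Line 1: at (1), his (1), vine (1) → 3
Line 2: hillside (2), beneath (2), sweet (1), name (1) → 6
Line 3: bright (1), calm (1), shrine (1) → 3
Total: 3 + 6 + 3 = 12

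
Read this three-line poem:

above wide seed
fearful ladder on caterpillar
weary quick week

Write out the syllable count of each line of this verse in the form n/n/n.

Line 1: "above wide seed": 2+1+1 = 4
Line 2: "fearful ladder on caterpillar": 2+2+1+4 = 9
Line 3: "weary quick week": 2+1+1 = 4

4/9/4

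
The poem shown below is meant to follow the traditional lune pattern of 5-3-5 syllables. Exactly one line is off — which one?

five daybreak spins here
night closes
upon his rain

Line 1: five (1), daybreak (2), spins (1), here (1) → 5 ✓
Line 2: night (1), closes (2) → 3 ✓
Line 3: upon (2), his (1), rain (1) → 4 (expected 5)

The third line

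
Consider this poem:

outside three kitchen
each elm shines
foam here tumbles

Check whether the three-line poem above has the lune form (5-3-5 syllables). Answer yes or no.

Line 1: outside (2), three (1), kitchen (2) → 5 ✓
Line 2: each (1), elm (1), shines (1) → 3 ✓
Line 3: foam (1), here (1), tumbles (2) → 4 (expected 5)

No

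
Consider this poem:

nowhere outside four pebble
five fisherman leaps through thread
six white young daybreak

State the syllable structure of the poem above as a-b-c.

Line 1: nowhere (2), outside (2), four (1), pebble (2) → 7
Line 2: five (1), fisherman (3), leaps (1), through (1), thread (1) → 7
Line 3: six (1), white (1), young (1), daybreak (2) → 5

7-7-5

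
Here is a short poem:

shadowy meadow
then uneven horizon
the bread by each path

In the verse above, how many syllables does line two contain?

7

Line two: then(1) + uneven(3) + horizon(3) = 7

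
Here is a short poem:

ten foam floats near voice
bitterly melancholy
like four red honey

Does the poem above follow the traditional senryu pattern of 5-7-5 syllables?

Yes

Line 1: ten (1), foam (1), floats (1), near (1), voice (1) → 5 ✓
Line 2: bitterly (3), melancholy (4) → 7 ✓
Line 3: like (1), four (1), red (1), honey (2) → 5 ✓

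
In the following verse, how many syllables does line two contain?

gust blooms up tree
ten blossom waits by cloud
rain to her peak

6

Line two: "ten blossom waits by cloud": 1+2+1+1+1 = 6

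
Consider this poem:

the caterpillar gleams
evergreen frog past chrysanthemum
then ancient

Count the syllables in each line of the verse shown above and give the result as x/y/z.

Line 1: the (1), caterpillar (4), gleams (1) → 6
Line 2: evergreen (3), frog (1), past (1), chrysanthemum (4) → 9
Line 3: then (1), ancient (2) → 3

6/9/3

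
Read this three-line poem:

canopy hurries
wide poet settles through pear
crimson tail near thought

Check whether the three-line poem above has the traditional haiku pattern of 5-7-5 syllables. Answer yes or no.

Line 1: "canopy hurries": 3+2 = 5 ✓
Line 2: "wide poet settles through pear": 1+2+2+1+1 = 7 ✓
Line 3: "crimson tail near thought": 2+1+1+1 = 5 ✓

Yes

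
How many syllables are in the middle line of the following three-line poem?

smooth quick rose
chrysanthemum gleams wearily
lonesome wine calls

The middle line: chrysanthemum(4) + gleams(1) + wearily(3) = 8

8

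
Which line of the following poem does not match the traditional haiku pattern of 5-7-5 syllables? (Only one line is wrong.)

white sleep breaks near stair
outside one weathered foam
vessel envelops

The second line

Line 1: white(1) + sleep(1) + breaks(1) + near(1) + stair(1) = 5 ✓
Line 2: outside(2) + one(1) + weathered(2) + foam(1) = 6 (expected 7)
Line 3: vessel(2) + envelops(3) = 5 ✓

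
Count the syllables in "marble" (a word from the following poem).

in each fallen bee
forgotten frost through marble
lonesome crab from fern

2

"marble" has 2 syllables.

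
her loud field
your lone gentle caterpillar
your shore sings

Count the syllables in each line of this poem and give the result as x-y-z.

Line 1: "her loud field": 1+1+1 = 3
Line 2: "your lone gentle caterpillar": 1+1+2+4 = 8
Line 3: "your shore sings": 1+1+1 = 3

3-8-3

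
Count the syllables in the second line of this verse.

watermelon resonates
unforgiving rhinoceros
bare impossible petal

The second line: unforgiving(4) + rhinoceros(4) = 8

8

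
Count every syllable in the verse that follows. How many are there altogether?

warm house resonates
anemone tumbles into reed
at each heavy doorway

Line 1: "warm house resonates": 1+1+3 = 5
Line 2: "anemone tumbles into reed": 4+2+2+1 = 9
Line 3: "at each heavy doorway": 1+1+2+2 = 6
Total: 5 + 9 + 6 = 20

20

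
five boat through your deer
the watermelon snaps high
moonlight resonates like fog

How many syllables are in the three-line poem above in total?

19

Line 1: five(1) + boat(1) + through(1) + your(1) + deer(1) = 5
Line 2: the(1) + watermelon(4) + snaps(1) + high(1) = 7
Line 3: moonlight(2) + resonates(3) + like(1) + fog(1) = 7
Total: 5 + 7 + 7 = 19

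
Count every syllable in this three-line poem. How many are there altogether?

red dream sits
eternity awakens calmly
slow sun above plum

Line 1: red (1), dream (1), sits (1) → 3
Line 2: eternity (4), awakens (3), calmly (2) → 9
Line 3: slow (1), sun (1), above (2), plum (1) → 5
Total: 3 + 9 + 5 = 17

17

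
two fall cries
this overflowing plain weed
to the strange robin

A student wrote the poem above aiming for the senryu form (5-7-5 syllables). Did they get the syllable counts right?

Line 1: two(1) + fall(1) + cries(1) = 3 (expected 5)
Line 2: this(1) + overflowing(4) + plain(1) + weed(1) = 7 ✓
Line 3: to(1) + the(1) + strange(1) + robin(2) = 5 ✓

No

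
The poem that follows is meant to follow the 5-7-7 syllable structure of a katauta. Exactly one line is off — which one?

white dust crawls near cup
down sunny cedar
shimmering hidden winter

The second line

Line 1: white(1) + dust(1) + crawls(1) + near(1) + cup(1) = 5 ✓
Line 2: down(1) + sunny(2) + cedar(2) = 5 (expected 7)
Line 3: shimmering(3) + hidden(2) + winter(2) = 7 ✓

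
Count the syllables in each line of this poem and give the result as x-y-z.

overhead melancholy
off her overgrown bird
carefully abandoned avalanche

7-6-9

Line 1: overhead (3), melancholy (4) → 7
Line 2: off (1), her (1), overgrown (3), bird (1) → 6
Line 3: carefully (3), abandoned (3), avalanche (3) → 9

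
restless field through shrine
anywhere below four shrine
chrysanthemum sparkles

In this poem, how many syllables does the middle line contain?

7

The middle line: anywhere(3) + below(2) + four(1) + shrine(1) = 7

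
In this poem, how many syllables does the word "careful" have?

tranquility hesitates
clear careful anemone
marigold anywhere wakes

2

"careful" has 2 syllables.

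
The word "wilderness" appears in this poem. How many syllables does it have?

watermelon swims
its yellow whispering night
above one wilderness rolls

"wilderness" has 3 syllables.

3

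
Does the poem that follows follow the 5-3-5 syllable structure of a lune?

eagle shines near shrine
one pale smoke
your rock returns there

Yes

Line 1: "eagle shines near shrine": 2+1+1+1 = 5 ✓
Line 2: "one pale smoke": 1+1+1 = 3 ✓
Line 3: "your rock returns there": 1+1+2+1 = 5 ✓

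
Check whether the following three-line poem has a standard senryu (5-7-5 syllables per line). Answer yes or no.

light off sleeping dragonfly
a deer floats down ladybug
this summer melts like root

Line 1: light (1), off (1), sleeping (2), dragonfly (3) → 7 (expected 5)
Line 2: a (1), deer (1), floats (1), down (1), ladybug (3) → 7 ✓
Line 3: this (1), summer (2), melts (1), like (1), root (1) → 6 (expected 5)

No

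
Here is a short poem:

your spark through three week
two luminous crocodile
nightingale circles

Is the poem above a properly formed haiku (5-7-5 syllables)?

Line 1: "your spark through three week": 1+1+1+1+1 = 5 ✓
Line 2: "two luminous crocodile": 1+3+3 = 7 ✓
Line 3: "nightingale circles": 3+2 = 5 ✓

Yes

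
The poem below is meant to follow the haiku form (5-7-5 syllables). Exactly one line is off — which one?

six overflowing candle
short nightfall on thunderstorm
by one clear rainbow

Line 1

Line 1: six (1), overflowing (4), candle (2) → 7 (expected 5)
Line 2: short (1), nightfall (2), on (1), thunderstorm (3) → 7 ✓
Line 3: by (1), one (1), clear (1), rainbow (2) → 5 ✓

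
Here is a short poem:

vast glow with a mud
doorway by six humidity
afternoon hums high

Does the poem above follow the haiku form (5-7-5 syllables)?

Line 1: "vast glow with a mud": 1+1+1+1+1 = 5 ✓
Line 2: "doorway by six humidity": 2+1+1+4 = 8 (expected 7)
Line 3: "afternoon hums high": 3+1+1 = 5 ✓

No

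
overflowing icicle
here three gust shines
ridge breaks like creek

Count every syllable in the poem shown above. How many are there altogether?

15

Line 1: "overflowing icicle": 4+3 = 7
Line 2: "here three gust shines": 1+1+1+1 = 4
Line 3: "ridge breaks like creek": 1+1+1+1 = 4
Total: 7 + 4 + 4 = 15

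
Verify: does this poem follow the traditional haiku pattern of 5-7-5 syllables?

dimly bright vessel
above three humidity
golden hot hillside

Yes

Line 1: dimly (2), bright (1), vessel (2) → 5 ✓
Line 2: above (2), three (1), humidity (4) → 7 ✓
Line 3: golden (2), hot (1), hillside (2) → 5 ✓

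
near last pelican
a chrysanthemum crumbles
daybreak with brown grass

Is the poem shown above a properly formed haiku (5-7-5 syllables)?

Yes

Line 1: "near last pelican": 1+1+3 = 5 ✓
Line 2: "a chrysanthemum crumbles": 1+4+2 = 7 ✓
Line 3: "daybreak with brown grass": 2+1+1+1 = 5 ✓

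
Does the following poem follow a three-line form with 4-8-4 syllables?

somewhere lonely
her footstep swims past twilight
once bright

Line 1: somewhere (2), lonely (2) → 4 ✓
Line 2: her (1), footstep (2), swims (1), past (1), twilight (2) → 7 (expected 8)
Line 3: once (1), bright (1) → 2 (expected 4)

No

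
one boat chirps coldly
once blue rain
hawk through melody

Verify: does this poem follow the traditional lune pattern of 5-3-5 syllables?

Yes

Line 1: one (1), boat (1), chirps (1), coldly (2) → 5 ✓
Line 2: once (1), blue (1), rain (1) → 3 ✓
Line 3: hawk (1), through (1), melody (3) → 5 ✓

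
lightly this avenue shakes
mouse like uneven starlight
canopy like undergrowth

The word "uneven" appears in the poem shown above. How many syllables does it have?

"uneven" has 3 syllables.

3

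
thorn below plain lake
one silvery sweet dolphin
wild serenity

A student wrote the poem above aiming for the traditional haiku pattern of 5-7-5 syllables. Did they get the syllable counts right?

Yes

Line 1: thorn (1), below (2), plain (1), lake (1) → 5 ✓
Line 2: one (1), silvery (3), sweet (1), dolphin (2) → 7 ✓
Line 3: wild (1), serenity (4) → 5 ✓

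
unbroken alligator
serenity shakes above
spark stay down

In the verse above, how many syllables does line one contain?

7

Line one: unbroken (3), alligator (4) → 7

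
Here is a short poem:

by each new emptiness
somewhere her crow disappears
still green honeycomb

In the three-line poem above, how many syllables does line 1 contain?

6

Line 1: by(1) + each(1) + new(1) + emptiness(3) = 6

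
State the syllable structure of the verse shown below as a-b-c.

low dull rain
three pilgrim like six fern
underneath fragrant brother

Line 1: low(1) + dull(1) + rain(1) = 3
Line 2: three(1) + pilgrim(2) + like(1) + six(1) + fern(1) = 6
Line 3: underneath(3) + fragrant(2) + brother(2) = 7

3-6-7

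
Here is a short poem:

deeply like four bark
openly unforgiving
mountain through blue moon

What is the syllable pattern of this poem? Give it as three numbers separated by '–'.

5–7–5

Line 1: "deeply like four bark": 2+1+1+1 = 5
Line 2: "openly unforgiving": 3+4 = 7
Line 3: "mountain through blue moon": 2+1+1+1 = 5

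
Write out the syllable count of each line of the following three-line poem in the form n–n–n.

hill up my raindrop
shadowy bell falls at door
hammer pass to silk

5–7–5

Line 1: hill (1), up (1), my (1), raindrop (2) → 5
Line 2: shadowy (3), bell (1), falls (1), at (1), door (1) → 7
Line 3: hammer (2), pass (1), to (1), silk (1) → 5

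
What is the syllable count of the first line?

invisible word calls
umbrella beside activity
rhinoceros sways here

The first line: invisible(4) + word(1) + calls(1) = 6

6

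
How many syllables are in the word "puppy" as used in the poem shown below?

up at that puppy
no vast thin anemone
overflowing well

2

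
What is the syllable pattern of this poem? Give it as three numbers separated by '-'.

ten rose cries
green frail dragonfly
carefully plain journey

Line 1: ten(1) + rose(1) + cries(1) = 3
Line 2: green(1) + frail(1) + dragonfly(3) = 5
Line 3: carefully(3) + plain(1) + journey(2) = 6

3-5-6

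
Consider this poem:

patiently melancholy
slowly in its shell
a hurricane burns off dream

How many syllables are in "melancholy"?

4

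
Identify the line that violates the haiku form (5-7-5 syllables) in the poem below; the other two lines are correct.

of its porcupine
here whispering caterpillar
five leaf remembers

Line 1: "of its porcupine": 1+1+3 = 5 ✓
Line 2: "here whispering caterpillar": 1+3+4 = 8 (expected 7)
Line 3: "five leaf remembers": 1+1+3 = 5 ✓

The second line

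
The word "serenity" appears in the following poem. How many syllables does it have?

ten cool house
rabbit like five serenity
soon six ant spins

4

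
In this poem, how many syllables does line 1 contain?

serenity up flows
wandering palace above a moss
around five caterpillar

6

Line 1: serenity (4), up (1), flows (1) → 6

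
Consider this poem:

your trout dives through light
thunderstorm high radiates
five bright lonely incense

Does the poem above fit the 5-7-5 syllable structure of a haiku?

Line 1: "your trout dives through light": 1+1+1+1+1 = 5 ✓
Line 2: "thunderstorm high radiates": 3+1+3 = 7 ✓
Line 3: "five bright lonely incense": 1+1+2+2 = 6 (expected 5)

No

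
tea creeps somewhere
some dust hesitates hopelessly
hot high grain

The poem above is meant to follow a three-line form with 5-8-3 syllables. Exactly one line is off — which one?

Line 1

Line 1: "tea creeps somewhere": 1+1+2 = 4 (expected 5)
Line 2: "some dust hesitates hopelessly": 1+1+3+3 = 8 ✓
Line 3: "hot high grain": 1+1+1 = 3 ✓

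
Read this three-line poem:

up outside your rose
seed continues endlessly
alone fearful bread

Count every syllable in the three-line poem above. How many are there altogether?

17

Line 1: "up outside your rose": 1+2+1+1 = 5
Line 2: "seed continues endlessly": 1+3+3 = 7
Line 3: "alone fearful bread": 2+2+1 = 5
Total: 5 + 7 + 5 = 17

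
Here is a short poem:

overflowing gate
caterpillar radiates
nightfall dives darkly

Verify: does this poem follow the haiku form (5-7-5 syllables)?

Yes

Line 1: overflowing(4) + gate(1) = 5 ✓
Line 2: caterpillar(4) + radiates(3) = 7 ✓
Line 3: nightfall(2) + dives(1) + darkly(2) = 5 ✓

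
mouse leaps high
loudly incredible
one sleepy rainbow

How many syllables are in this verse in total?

14

Line 1: "mouse leaps high": 1+1+1 = 3
Line 2: "loudly incredible": 2+4 = 6
Line 3: "one sleepy rainbow": 1+2+2 = 5
Total: 3 + 6 + 5 = 14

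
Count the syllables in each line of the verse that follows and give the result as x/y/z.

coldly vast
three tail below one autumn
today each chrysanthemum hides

Line 1: "coldly vast": 2+1 = 3
Line 2: "three tail below one autumn": 1+1+2+1+2 = 7
Line 3: "today each chrysanthemum hides": 2+1+4+1 = 8

3/7/8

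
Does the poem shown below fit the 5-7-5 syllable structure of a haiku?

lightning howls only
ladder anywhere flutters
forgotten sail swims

Line 1: lightning(2) + howls(1) + only(2) = 5 ✓
Line 2: ladder(2) + anywhere(3) + flutters(2) = 7 ✓
Line 3: forgotten(3) + sail(1) + swims(1) = 5 ✓

Yes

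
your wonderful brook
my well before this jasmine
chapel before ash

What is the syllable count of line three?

5

Line three: "chapel before ash": 2+2+1 = 5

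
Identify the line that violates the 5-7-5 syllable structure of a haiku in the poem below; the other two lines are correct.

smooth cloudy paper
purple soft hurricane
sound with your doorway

Line 2

Line 1: "smooth cloudy paper": 1+2+2 = 5 ✓
Line 2: "purple soft hurricane": 2+1+3 = 6 (expected 7)
Line 3: "sound with your doorway": 1+1+1+2 = 5 ✓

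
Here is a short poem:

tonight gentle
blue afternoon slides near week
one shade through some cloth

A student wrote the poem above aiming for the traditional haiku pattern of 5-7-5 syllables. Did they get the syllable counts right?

Line 1: "tonight gentle": 2+2 = 4 (expected 5)
Line 2: "blue afternoon slides near week": 1+3+1+1+1 = 7 ✓
Line 3: "one shade through some cloth": 1+1+1+1+1 = 5 ✓

No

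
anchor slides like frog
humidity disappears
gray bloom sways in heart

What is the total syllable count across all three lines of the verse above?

Line 1: anchor (2), slides (1), like (1), frog (1) → 5
Line 2: humidity (4), disappears (3) → 7
Line 3: gray (1), bloom (1), sways (1), in (1), heart (1) → 5
Total: 5 + 7 + 5 = 17

17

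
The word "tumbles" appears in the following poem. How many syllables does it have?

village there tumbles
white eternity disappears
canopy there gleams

2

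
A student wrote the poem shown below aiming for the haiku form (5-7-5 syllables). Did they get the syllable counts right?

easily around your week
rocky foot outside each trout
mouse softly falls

No

Line 1: "easily around your week": 3+2+1+1 = 7 (expected 5)
Line 2: "rocky foot outside each trout": 2+1+2+1+1 = 7 ✓
Line 3: "mouse softly falls": 1+2+1 = 4 (expected 5)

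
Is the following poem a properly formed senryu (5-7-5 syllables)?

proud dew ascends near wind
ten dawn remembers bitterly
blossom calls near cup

Line 1: proud(1) + dew(1) + ascends(2) + near(1) + wind(1) = 6 (expected 5)
Line 2: ten(1) + dawn(1) + remembers(3) + bitterly(3) = 8 (expected 7)
Line 3: blossom(2) + calls(1) + near(1) + cup(1) = 5 ✓

No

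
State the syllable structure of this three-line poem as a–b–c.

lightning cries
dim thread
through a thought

3–2–3

Line 1: "lightning cries": 2+1 = 3
Line 2: "dim thread": 1+1 = 2
Line 3: "through a thought": 1+1+1 = 3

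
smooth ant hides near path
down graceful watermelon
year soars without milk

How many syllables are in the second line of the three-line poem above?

7

The second line: down (1), graceful (2), watermelon (4) → 7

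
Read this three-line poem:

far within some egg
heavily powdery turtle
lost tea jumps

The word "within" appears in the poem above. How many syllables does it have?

2

"within" has 2 syllables.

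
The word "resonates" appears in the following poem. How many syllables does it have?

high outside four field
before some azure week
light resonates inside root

3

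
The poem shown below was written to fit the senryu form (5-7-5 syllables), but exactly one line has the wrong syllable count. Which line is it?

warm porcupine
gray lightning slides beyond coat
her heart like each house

The first line

Line 1: warm(1) + porcupine(3) = 4 (expected 5)
Line 2: gray(1) + lightning(2) + slides(1) + beyond(2) + coat(1) = 7 ✓
Line 3: her(1) + heart(1) + like(1) + each(1) + house(1) = 5 ✓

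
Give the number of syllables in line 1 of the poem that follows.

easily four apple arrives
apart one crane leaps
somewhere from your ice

Line 1: easily (3), four (1), apple (2), arrives (2) → 8

8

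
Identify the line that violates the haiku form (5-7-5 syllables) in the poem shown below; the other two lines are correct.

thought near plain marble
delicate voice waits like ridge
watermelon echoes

Line 1: "thought near plain marble": 1+1+1+2 = 5 ✓
Line 2: "delicate voice waits like ridge": 3+1+1+1+1 = 7 ✓
Line 3: "watermelon echoes": 4+2 = 6 (expected 5)

The third line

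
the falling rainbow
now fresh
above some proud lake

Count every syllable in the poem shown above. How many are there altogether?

12

Line 1: the (1), falling (2), rainbow (2) → 5
Line 2: now (1), fresh (1) → 2
Line 3: above (2), some (1), proud (1), lake (1) → 5
Total: 5 + 2 + 5 = 12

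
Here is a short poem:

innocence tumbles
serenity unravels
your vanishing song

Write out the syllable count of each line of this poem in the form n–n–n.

5–7–5

Line 1: innocence(3) + tumbles(2) = 5
Line 2: serenity(4) + unravels(3) = 7
Line 3: your(1) + vanishing(3) + song(1) = 5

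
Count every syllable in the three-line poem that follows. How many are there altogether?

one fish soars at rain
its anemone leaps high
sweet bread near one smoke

17

Line 1: one(1) + fish(1) + soars(1) + at(1) + rain(1) = 5
Line 2: its(1) + anemone(4) + leaps(1) + high(1) = 7
Line 3: sweet(1) + bread(1) + near(1) + one(1) + smoke(1) = 5
Total: 5 + 7 + 5 = 17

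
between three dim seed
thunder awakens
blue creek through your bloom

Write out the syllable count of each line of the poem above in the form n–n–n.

5–5–5

Line 1: between(2) + three(1) + dim(1) + seed(1) = 5
Line 2: thunder(2) + awakens(3) = 5
Line 3: blue(1) + creek(1) + through(1) + your(1) + bloom(1) = 5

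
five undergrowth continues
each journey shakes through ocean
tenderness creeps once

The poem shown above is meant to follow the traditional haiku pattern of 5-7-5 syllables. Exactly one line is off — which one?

Line 1: five (1), undergrowth (3), continues (3) → 7 (expected 5)
Line 2: each (1), journey (2), shakes (1), through (1), ocean (2) → 7 ✓
Line 3: tenderness (3), creeps (1), once (1) → 5 ✓

Line 1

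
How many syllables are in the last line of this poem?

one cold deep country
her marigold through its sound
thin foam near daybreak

The last line: thin(1) + foam(1) + near(1) + daybreak(2) = 5

5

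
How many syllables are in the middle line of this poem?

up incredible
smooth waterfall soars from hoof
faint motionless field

7

The middle line: "smooth waterfall soars from hoof": 1+3+1+1+1 = 7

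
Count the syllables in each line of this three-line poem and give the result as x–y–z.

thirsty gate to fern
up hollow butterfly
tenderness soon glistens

5–6–6

Line 1: thirsty(2) + gate(1) + to(1) + fern(1) = 5
Line 2: up(1) + hollow(2) + butterfly(3) = 6
Line 3: tenderness(3) + soon(1) + glistens(2) = 6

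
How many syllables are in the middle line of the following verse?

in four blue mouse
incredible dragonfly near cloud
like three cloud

The middle line: incredible (4), dragonfly (3), near (1), cloud (1) → 9

9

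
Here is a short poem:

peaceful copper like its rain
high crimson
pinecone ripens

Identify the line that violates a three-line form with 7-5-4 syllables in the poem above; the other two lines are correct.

Line 1: "peaceful copper like its rain": 2+2+1+1+1 = 7 ✓
Line 2: "high crimson": 1+2 = 3 (expected 5)
Line 3: "pinecone ripens": 2+2 = 4 ✓

The second line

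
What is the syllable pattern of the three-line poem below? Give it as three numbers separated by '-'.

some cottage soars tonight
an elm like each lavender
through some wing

Line 1: some(1) + cottage(2) + soars(1) + tonight(2) = 6
Line 2: an(1) + elm(1) + like(1) + each(1) + lavender(3) = 7
Line 3: through(1) + some(1) + wing(1) = 3

6-7-3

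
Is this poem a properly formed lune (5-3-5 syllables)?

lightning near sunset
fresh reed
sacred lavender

Line 1: "lightning near sunset": 2+1+2 = 5 ✓
Line 2: "fresh reed": 1+1 = 2 (expected 3)
Line 3: "sacred lavender": 2+3 = 5 ✓

No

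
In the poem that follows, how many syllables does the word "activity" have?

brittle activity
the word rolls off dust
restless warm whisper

"activity" has 4 syllables.

4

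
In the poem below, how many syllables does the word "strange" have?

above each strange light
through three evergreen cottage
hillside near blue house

1

"strange" has 1 syllable.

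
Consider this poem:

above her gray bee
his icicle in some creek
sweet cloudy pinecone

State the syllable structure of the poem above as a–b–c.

5–7–5

Line 1: above (2), her (1), gray (1), bee (1) → 5
Line 2: his (1), icicle (3), in (1), some (1), creek (1) → 7
Line 3: sweet (1), cloudy (2), pinecone (2) → 5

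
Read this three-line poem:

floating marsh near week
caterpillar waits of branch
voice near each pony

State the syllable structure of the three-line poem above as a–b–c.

5–7–5

Line 1: "floating marsh near week": 2+1+1+1 = 5
Line 2: "caterpillar waits of branch": 4+1+1+1 = 7
Line 3: "voice near each pony": 1+1+1+2 = 5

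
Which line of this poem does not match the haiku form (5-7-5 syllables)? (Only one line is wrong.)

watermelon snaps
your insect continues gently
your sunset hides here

The second line

Line 1: "watermelon snaps": 4+1 = 5 ✓
Line 2: "your insect continues gently": 1+2+3+2 = 8 (expected 7)
Line 3: "your sunset hides here": 1+2+1+1 = 5 ✓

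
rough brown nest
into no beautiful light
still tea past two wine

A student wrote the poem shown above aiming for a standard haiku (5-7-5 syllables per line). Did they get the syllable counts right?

Line 1: rough(1) + brown(1) + nest(1) = 3 (expected 5)
Line 2: into(2) + no(1) + beautiful(3) + light(1) = 7 ✓
Line 3: still(1) + tea(1) + past(1) + two(1) + wine(1) = 5 ✓

No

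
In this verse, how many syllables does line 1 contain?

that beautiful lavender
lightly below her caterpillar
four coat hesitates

Line 1: that(1) + beautiful(3) + lavender(3) = 7

7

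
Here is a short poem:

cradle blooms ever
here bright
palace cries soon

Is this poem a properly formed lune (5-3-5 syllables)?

No

Line 1: cradle(2) + blooms(1) + ever(2) = 5 ✓
Line 2: here(1) + bright(1) = 2 (expected 3)
Line 3: palace(2) + cries(1) + soon(1) = 4 (expected 5)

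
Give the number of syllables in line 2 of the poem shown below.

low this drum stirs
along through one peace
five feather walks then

Line 2: along(2) + through(1) + one(1) + peace(1) = 5

5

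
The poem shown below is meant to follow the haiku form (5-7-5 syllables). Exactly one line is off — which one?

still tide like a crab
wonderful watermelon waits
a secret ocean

Line 2

Line 1: "still tide like a crab": 1+1+1+1+1 = 5 ✓
Line 2: "wonderful watermelon waits": 3+4+1 = 8 (expected 7)
Line 3: "a secret ocean": 1+2+2 = 5 ✓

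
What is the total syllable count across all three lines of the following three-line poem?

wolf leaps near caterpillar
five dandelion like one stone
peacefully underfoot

21

Line 1: wolf(1) + leaps(1) + near(1) + caterpillar(4) = 7
Line 2: five(1) + dandelion(4) + like(1) + one(1) + stone(1) = 8
Line 3: peacefully(3) + underfoot(3) = 6
Total: 7 + 8 + 6 = 21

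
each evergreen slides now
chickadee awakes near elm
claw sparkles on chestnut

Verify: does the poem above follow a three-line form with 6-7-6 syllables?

Yes

Line 1: each (1), evergreen (3), slides (1), now (1) → 6 ✓
Line 2: chickadee (3), awakes (2), near (1), elm (1) → 7 ✓
Line 3: claw (1), sparkles (2), on (1), chestnut (2) → 6 ✓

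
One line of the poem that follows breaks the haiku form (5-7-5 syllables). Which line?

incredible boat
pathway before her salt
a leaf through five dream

Line 1: "incredible boat": 4+1 = 5 ✓
Line 2: "pathway before her salt": 2+2+1+1 = 6 (expected 7)
Line 3: "a leaf through five dream": 1+1+1+1+1 = 5 ✓

Line 2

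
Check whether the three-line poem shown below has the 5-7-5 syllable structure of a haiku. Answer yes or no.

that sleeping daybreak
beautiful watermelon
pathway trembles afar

No

Line 1: that(1) + sleeping(2) + daybreak(2) = 5 ✓
Line 2: beautiful(3) + watermelon(4) = 7 ✓
Line 3: pathway(2) + trembles(2) + afar(2) = 6 (expected 5)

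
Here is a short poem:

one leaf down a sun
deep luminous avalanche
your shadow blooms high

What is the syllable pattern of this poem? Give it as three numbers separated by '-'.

Line 1: "one leaf down a sun": 1+1+1+1+1 = 5
Line 2: "deep luminous avalanche": 1+3+3 = 7
Line 3: "your shadow blooms high": 1+2+1+1 = 5

5-7-5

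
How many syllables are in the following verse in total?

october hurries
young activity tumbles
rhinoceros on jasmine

19

Line 1: "october hurries": 3+2 = 5
Line 2: "young activity tumbles": 1+4+2 = 7
Line 3: "rhinoceros on jasmine": 4+1+2 = 7
Total: 5 + 7 + 7 = 19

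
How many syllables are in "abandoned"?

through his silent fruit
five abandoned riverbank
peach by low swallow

3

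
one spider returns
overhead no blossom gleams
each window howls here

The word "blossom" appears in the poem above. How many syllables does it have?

2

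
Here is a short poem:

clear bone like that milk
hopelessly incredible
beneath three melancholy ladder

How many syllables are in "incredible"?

4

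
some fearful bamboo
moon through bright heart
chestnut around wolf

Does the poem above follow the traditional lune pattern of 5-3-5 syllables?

Line 1: "some fearful bamboo": 1+2+2 = 5 ✓
Line 2: "moon through bright heart": 1+1+1+1 = 4 (expected 3)
Line 3: "chestnut around wolf": 2+2+1 = 5 ✓

No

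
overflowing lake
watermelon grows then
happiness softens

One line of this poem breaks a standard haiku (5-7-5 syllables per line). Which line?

Line 2

Line 1: overflowing (4), lake (1) → 5 ✓
Line 2: watermelon (4), grows (1), then (1) → 6 (expected 7)
Line 3: happiness (3), softens (2) → 5 ✓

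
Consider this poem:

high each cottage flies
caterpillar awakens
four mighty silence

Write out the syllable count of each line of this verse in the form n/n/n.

5/7/5

Line 1: "high each cottage flies": 1+1+2+1 = 5
Line 2: "caterpillar awakens": 4+3 = 7
Line 3: "four mighty silence": 1+2+2 = 5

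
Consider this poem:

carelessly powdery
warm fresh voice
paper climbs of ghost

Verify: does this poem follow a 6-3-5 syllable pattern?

Line 1: "carelessly powdery": 3+3 = 6 ✓
Line 2: "warm fresh voice": 1+1+1 = 3 ✓
Line 3: "paper climbs of ghost": 2+1+1+1 = 5 ✓

Yes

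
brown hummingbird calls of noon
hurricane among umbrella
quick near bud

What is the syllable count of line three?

Line three: quick(1) + near(1) + bud(1) = 3

3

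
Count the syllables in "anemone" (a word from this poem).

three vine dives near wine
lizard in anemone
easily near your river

"anemone" has 4 syllables.

4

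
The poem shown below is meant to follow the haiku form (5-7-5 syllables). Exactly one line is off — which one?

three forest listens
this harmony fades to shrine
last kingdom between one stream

Line 1: three (1), forest (2), listens (2) → 5 ✓
Line 2: this (1), harmony (3), fades (1), to (1), shrine (1) → 7 ✓
Line 3: last (1), kingdom (2), between (2), one (1), stream (1) → 7 (expected 5)

Line 3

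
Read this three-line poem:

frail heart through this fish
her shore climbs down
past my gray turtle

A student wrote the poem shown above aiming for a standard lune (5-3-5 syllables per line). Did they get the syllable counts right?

No

Line 1: frail(1) + heart(1) + through(1) + this(1) + fish(1) = 5 ✓
Line 2: her(1) + shore(1) + climbs(1) + down(1) = 4 (expected 3)
Line 3: past(1) + my(1) + gray(1) + turtle(2) = 5 ✓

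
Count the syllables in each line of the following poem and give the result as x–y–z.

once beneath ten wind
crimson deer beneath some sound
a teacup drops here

5–7–5

Line 1: "once beneath ten wind": 1+2+1+1 = 5
Line 2: "crimson deer beneath some sound": 2+1+2+1+1 = 7
Line 3: "a teacup drops here": 1+2+1+1 = 5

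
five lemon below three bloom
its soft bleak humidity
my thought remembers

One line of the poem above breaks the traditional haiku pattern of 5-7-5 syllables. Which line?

Line 1: five (1), lemon (2), below (2), three (1), bloom (1) → 7 (expected 5)
Line 2: its (1), soft (1), bleak (1), humidity (4) → 7 ✓
Line 3: my (1), thought (1), remembers (3) → 5 ✓

The first line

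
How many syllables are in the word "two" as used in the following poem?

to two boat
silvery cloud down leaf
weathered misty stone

1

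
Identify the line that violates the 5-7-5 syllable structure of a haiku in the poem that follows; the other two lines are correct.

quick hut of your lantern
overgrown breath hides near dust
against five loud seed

The first line

Line 1: "quick hut of your lantern": 1+1+1+1+2 = 6 (expected 5)
Line 2: "overgrown breath hides near dust": 3+1+1+1+1 = 7 ✓
Line 3: "against five loud seed": 2+1+1+1 = 5 ✓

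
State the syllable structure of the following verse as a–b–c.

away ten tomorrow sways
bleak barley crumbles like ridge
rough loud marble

Line 1: away (2), ten (1), tomorrow (3), sways (1) → 7
Line 2: bleak (1), barley (2), crumbles (2), like (1), ridge (1) → 7
Line 3: rough (1), loud (1), marble (2) → 4

7–7–4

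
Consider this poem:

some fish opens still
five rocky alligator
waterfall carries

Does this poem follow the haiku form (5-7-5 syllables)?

Line 1: some(1) + fish(1) + opens(2) + still(1) = 5 ✓
Line 2: five(1) + rocky(2) + alligator(4) = 7 ✓
Line 3: waterfall(3) + carries(2) = 5 ✓

Yes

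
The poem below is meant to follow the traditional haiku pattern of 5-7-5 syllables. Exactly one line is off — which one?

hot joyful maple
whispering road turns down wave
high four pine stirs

The third line

Line 1: hot (1), joyful (2), maple (2) → 5 ✓
Line 2: whispering (3), road (1), turns (1), down (1), wave (1) → 7 ✓
Line 3: high (1), four (1), pine (1), stirs (1) → 4 (expected 5)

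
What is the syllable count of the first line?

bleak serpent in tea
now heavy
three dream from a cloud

The first line: "bleak serpent in tea": 1+2+1+1 = 5

5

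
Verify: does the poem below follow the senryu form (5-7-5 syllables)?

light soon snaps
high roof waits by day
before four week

Line 1: light(1) + soon(1) + snaps(1) = 3 (expected 5)
Line 2: high(1) + roof(1) + waits(1) + by(1) + day(1) = 5 (expected 7)
Line 3: before(2) + four(1) + week(1) = 4 (expected 5)

No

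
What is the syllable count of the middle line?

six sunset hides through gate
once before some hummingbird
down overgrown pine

The middle line: "once before some hummingbird": 1+2+1+3 = 7

7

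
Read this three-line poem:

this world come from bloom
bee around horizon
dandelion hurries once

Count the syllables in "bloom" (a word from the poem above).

1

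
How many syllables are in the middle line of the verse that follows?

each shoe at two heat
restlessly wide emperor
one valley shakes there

The middle line: restlessly (3), wide (1), emperor (3) → 7

7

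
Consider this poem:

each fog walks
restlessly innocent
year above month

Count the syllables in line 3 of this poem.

Line 3: year(1) + above(2) + month(1) = 4

4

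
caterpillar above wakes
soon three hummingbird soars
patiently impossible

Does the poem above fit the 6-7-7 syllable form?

No

Line 1: "caterpillar above wakes": 4+2+1 = 7 (expected 6)
Line 2: "soon three hummingbird soars": 1+1+3+1 = 6 (expected 7)
Line 3: "patiently impossible": 3+4 = 7 ✓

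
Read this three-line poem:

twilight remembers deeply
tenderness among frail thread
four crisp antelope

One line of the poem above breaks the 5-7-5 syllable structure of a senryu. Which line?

Line 1: twilight (2), remembers (3), deeply (2) → 7 (expected 5)
Line 2: tenderness (3), among (2), frail (1), thread (1) → 7 ✓
Line 3: four (1), crisp (1), antelope (3) → 5 ✓

The first line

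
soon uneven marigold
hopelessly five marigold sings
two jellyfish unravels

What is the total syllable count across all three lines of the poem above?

22

Line 1: soon(1) + uneven(3) + marigold(3) = 7
Line 2: hopelessly(3) + five(1) + marigold(3) + sings(1) = 8
Line 3: two(1) + jellyfish(3) + unravels(3) = 7
Total: 7 + 8 + 7 = 22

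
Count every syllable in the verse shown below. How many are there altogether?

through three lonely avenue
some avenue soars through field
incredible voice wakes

Line 1: "through three lonely avenue": 1+1+2+3 = 7
Line 2: "some avenue soars through field": 1+3+1+1+1 = 7
Line 3: "incredible voice wakes": 4+1+1 = 6
Total: 7 + 7 + 6 = 20

20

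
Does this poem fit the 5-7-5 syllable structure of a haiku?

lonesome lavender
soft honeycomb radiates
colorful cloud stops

Line 1: "lonesome lavender": 2+3 = 5 ✓
Line 2: "soft honeycomb radiates": 1+3+3 = 7 ✓
Line 3: "colorful cloud stops": 3+1+1 = 5 ✓

Yes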